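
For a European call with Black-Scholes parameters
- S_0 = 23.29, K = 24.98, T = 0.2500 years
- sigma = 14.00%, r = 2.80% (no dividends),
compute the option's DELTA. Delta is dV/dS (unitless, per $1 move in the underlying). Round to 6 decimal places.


d1 = -0.8657345829; d2 = -0.9357345829
phi(d1) = 0.2742578060; exp(-qT) = 1.0000000000; exp(-rT) = 0.9930244429
N(d1) = 0.1933178652
Delta = exp(-qT) * N(d1) = 1.0000000000 * 0.1933178652 = 0.193318

Answer: Delta = 0.193318


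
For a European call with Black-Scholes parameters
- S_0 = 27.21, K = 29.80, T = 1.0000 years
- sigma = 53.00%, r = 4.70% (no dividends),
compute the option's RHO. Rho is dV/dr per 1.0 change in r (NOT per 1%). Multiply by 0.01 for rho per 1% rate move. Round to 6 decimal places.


d1 = 0.1821248288; d2 = -0.3478751712
phi(d1) = 0.3923804948; exp(-qT) = 1.0000000000; exp(-rT) = 0.9540873976
N(d2) = 0.3639669663
Rho = K*T*exp(-rT)*N(d2) = 29.8000 * 1.0000 * 0.9540873976 * 0.3639669663 = 10.348238

Answer: Rho = 10.348238


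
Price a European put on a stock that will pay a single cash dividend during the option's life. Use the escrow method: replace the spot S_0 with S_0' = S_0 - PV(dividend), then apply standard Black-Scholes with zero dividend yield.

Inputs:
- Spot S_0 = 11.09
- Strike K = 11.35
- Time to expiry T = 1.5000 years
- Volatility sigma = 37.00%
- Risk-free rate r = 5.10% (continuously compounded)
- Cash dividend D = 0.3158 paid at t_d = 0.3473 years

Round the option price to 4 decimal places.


PV(D) = D * exp(-r * t_d) = 0.3158 * 0.98244364 = 0.31025570
S_0' = S_0 - PV(D) = 11.0900 - 0.31025570 = 10.77974430
d1 = (ln(S_0'/K) + (r + sigma^2/2)*T) / (sigma*sqrt(T)) = 0.28163858
d2 = d1 - sigma*sqrt(T) = -0.17151702
exp(-rT) = 0.92635291
N(-d1) = 0.38911033; N(-d2) = 0.56809138
P = K * exp(-rT) * N(-d2) - S_0' * N(-d1) = 11.3500 * 0.92635291 * 0.56809138 - 10.77974430 * 0.38911033 = 1.7785

Answer: Price = 1.7785


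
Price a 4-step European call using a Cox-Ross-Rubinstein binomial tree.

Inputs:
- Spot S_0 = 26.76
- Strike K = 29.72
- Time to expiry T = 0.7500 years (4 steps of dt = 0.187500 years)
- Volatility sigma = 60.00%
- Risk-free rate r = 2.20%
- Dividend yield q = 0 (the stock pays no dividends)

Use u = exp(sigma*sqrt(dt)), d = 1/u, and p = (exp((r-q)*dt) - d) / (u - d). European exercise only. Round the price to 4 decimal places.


dt = T/N = 0.187500
u = exp(sigma*sqrt(dt)) = 1.296681; d = 1/u = 0.771200
p = (exp((r-q)*dt) - d) / (u - d) = 0.443277
Discount per step: exp(-r*dt) = 0.995883
Stock lattice S(k, i) with i counting down-moves:
  k=0: S(0,0) = 26.7600
  k=1: S(1,0) = 34.6992; S(1,1) = 20.6373
  k=2: S(2,0) = 44.9937; S(2,1) = 26.7600; S(2,2) = 15.9155
  k=3: S(3,0) = 58.3425; S(3,1) = 34.6992; S(3,2) = 20.6373; S(3,3) = 12.2740
  k=4: S(4,0) = 75.6516; S(4,1) = 44.9937; S(4,2) = 26.7600; S(4,3) = 15.9155; S(4,4) = 9.4657
Terminal payoffs V(N, i) = max(S_T - K, 0):
  V(4,0) = 45.931610; V(4,1) = 15.273745; V(4,2) = 0.000000; V(4,3) = 0.000000; V(4,4) = 0.000000
Backward induction: V(k, i) = exp(-r*dt) * [p * V(k+1, i) + (1-p) * V(k+1, i+1)].
  V(3,0) = exp(-r*dt) * [p*45.931610 + (1-p)*15.273745] = 28.744859
  V(3,1) = exp(-r*dt) * [p*15.273745 + (1-p)*0.000000] = 6.742632
  V(3,2) = exp(-r*dt) * [p*0.000000 + (1-p)*0.000000] = 0.000000
  V(3,3) = exp(-r*dt) * [p*0.000000 + (1-p)*0.000000] = 0.000000
  V(2,0) = exp(-r*dt) * [p*28.744859 + (1-p)*6.742632] = 16.427812
  V(2,1) = exp(-r*dt) * [p*6.742632 + (1-p)*0.000000] = 2.976551
  V(2,2) = exp(-r*dt) * [p*0.000000 + (1-p)*0.000000] = 0.000000
  V(1,0) = exp(-r*dt) * [p*16.427812 + (1-p)*2.976551] = 8.902390
  V(1,1) = exp(-r*dt) * [p*2.976551 + (1-p)*0.000000] = 1.314006
  V(0,0) = exp(-r*dt) * [p*8.902390 + (1-p)*1.314006] = 4.658507

Answer: Price = V(0,0) = 4.6585


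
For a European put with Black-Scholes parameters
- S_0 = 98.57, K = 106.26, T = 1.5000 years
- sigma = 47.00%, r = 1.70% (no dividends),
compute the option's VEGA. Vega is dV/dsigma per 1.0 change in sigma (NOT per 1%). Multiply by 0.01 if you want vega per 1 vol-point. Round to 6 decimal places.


Answer: Vega = 47.192623

Derivation:
d1 = 0.2016104383; d2 = -0.3740196513
phi(d1) = 0.3909162573; exp(-qT) = 1.0000000000; exp(-rT) = 0.9748223790
Vega = S * exp(-qT) * phi(d1) * sqrt(T) = 98.5700 * 1.0000000000 * 0.3909162573 * 1.2247448714 = 47.192623


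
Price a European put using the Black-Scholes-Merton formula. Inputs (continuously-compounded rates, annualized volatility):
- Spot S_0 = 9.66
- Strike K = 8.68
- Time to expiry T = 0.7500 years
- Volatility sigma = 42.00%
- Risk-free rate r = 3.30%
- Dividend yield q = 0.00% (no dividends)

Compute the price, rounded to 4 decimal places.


Answer: Price = 0.7957

Derivation:
d1 = (ln(S/K) + (r - q + 0.5*sigma^2) * T) / (sigma * sqrt(T)) = 0.54400725
d2 = d1 - sigma * sqrt(T) = 0.18027658
exp(-rT) = 0.97555377; exp(-qT) = 1.00000000
P = K * exp(-rT) * N(-d2) - S_0 * exp(-qT) * N(-d1)
N(-d1) = 0.29321824; N(-d2) = 0.42846772
P = 8.6800 * 0.97555377 * 0.42846772 - 9.6600 * 1.00000000 * 0.29321824 = 0.7957


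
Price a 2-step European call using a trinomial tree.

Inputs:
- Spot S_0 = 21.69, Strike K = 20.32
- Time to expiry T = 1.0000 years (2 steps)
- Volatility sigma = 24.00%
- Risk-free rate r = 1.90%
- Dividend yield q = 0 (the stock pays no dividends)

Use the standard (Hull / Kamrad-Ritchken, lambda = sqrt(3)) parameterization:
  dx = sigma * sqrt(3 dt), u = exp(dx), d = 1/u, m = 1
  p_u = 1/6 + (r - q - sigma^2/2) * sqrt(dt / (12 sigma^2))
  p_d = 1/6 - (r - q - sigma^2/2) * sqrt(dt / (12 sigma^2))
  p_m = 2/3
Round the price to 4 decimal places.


Answer: Price = V(0,0) = 2.9515

Derivation:
dt = T/N = 0.500000; dx = sigma*sqrt(3*dt) = 0.293939
u = exp(dx) = 1.341702; d = 1/u = 0.745322
p_u = 0.158332, p_m = 0.666667, p_d = 0.175002
Discount per step: exp(-r*dt) = 0.990545
Stock lattice S(k, j) with j the centered position index:
  k=0: S(0,+0) = 21.6900
  k=1: S(1,-1) = 16.1660; S(1,+0) = 21.6900; S(1,+1) = 29.1015
  k=2: S(2,-2) = 12.0489; S(2,-1) = 16.1660; S(2,+0) = 21.6900; S(2,+1) = 29.1015; S(2,+2) = 39.0455
Terminal payoffs V(N, j) = max(S_T - K, 0):
  V(2,-2) = 0.000000; V(2,-1) = 0.000000; V(2,+0) = 1.370000; V(2,+1) = 8.781511; V(2,+2) = 18.725548
Backward induction: V(k, j) = exp(-r*dt) * [p_u * V(k+1, j+1) + p_m * V(k+1, j) + p_d * V(k+1, j-1)]
  V(1,-1) = exp(-r*dt) * [p_u*1.370000 + p_m*0.000000 + p_d*0.000000] = 0.214863
  V(1,+0) = exp(-r*dt) * [p_u*8.781511 + p_m*1.370000 + p_d*0.000000] = 2.281942
  V(1,+1) = exp(-r*dt) * [p_u*18.725548 + p_m*8.781511 + p_d*1.370000] = 8.973286
  V(0,+0) = exp(-r*dt) * [p_u*8.973286 + p_m*2.281942 + p_d*0.214863] = 2.951478


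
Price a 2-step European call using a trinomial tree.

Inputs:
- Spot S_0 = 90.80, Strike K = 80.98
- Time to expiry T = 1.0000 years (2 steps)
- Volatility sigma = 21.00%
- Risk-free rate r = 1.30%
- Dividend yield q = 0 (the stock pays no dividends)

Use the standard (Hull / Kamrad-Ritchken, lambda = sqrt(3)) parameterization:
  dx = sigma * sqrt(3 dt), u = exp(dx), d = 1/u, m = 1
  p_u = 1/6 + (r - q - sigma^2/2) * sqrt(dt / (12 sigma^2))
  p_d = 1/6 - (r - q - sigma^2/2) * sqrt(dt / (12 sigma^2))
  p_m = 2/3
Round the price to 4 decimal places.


dt = T/N = 0.500000; dx = sigma*sqrt(3*dt) = 0.257196
u = exp(dx) = 1.293299; d = 1/u = 0.773216
p_u = 0.157870, p_m = 0.666667, p_d = 0.175463
Discount per step: exp(-r*dt) = 0.993521
Stock lattice S(k, j) with j the centered position index:
  k=0: S(0,+0) = 90.8000
  k=1: S(1,-1) = 70.2080; S(1,+0) = 90.8000; S(1,+1) = 117.4316
  k=2: S(2,-2) = 54.2860; S(2,-1) = 70.2080; S(2,+0) = 90.8000; S(2,+1) = 117.4316; S(2,+2) = 151.8741
Terminal payoffs V(N, j) = max(S_T - K, 0):
  V(2,-2) = 0.000000; V(2,-1) = 0.000000; V(2,+0) = 9.820000; V(2,+1) = 36.451562; V(2,+2) = 70.894137
Backward induction: V(k, j) = exp(-r*dt) * [p_u * V(k+1, j+1) + p_m * V(k+1, j) + p_d * V(k+1, j-1)]
  V(1,-1) = exp(-r*dt) * [p_u*9.820000 + p_m*0.000000 + p_d*0.000000] = 1.540238
  V(1,+0) = exp(-r*dt) * [p_u*36.451562 + p_m*9.820000 + p_d*0.000000] = 12.221572
  V(1,+1) = exp(-r*dt) * [p_u*70.894137 + p_m*36.451562 + p_d*9.820000] = 36.975021
  V(0,+0) = exp(-r*dt) * [p_u*36.975021 + p_m*12.221572 + p_d*1.540238] = 14.162854

Answer: Price = V(0,0) = 14.1629


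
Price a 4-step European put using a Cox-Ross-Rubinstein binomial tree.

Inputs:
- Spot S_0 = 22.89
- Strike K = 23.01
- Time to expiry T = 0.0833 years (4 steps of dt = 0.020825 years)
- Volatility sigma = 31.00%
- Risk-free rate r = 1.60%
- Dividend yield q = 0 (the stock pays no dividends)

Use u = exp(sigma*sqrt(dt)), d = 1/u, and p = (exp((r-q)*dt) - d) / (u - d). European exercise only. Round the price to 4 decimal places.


Answer: Price = V(0,0) = 0.8358

Derivation:
dt = T/N = 0.020825
u = exp(sigma*sqrt(dt)) = 1.045751; d = 1/u = 0.956250
p = (exp((r-q)*dt) - d) / (u - d) = 0.492541
Discount per step: exp(-r*dt) = 0.999667
Stock lattice S(k, i) with i counting down-moves:
  k=0: S(0,0) = 22.8900
  k=1: S(1,0) = 23.9373; S(1,1) = 21.8886
  k=2: S(2,0) = 25.0324; S(2,1) = 22.8900; S(2,2) = 20.9309
  k=3: S(3,0) = 26.1777; S(3,1) = 23.9373; S(3,2) = 21.8886; S(3,3) = 20.0152
  k=4: S(4,0) = 27.3753; S(4,1) = 25.0324; S(4,2) = 22.8900; S(4,3) = 20.9309; S(4,4) = 19.1396
Terminal payoffs V(N, i) = max(K - S_T, 0):
  V(4,0) = 0.000000; V(4,1) = 0.000000; V(4,2) = 0.120000; V(4,3) = 2.079054; V(4,4) = 3.870441
Backward induction: V(k, i) = exp(-r*dt) * [p * V(k+1, i) + (1-p) * V(k+1, i+1)].
  V(3,0) = exp(-r*dt) * [p*0.000000 + (1-p)*0.000000] = 0.000000
  V(3,1) = exp(-r*dt) * [p*0.000000 + (1-p)*0.120000] = 0.060875
  V(3,2) = exp(-r*dt) * [p*0.120000 + (1-p)*2.079054] = 1.113768
  V(3,3) = exp(-r*dt) * [p*2.079054 + (1-p)*3.870441] = 2.987113
  V(2,0) = exp(-r*dt) * [p*0.000000 + (1-p)*0.060875] = 0.030881
  V(2,1) = exp(-r*dt) * [p*0.060875 + (1-p)*1.113768] = 0.594976
  V(2,2) = exp(-r*dt) * [p*1.113768 + (1-p)*2.987113] = 2.063725
  V(1,0) = exp(-r*dt) * [p*0.030881 + (1-p)*0.594976] = 0.317030
  V(1,1) = exp(-r*dt) * [p*0.594976 + (1-p)*2.063725] = 1.339859
  V(0,0) = exp(-r*dt) * [p*0.317030 + (1-p)*1.339859] = 0.835795


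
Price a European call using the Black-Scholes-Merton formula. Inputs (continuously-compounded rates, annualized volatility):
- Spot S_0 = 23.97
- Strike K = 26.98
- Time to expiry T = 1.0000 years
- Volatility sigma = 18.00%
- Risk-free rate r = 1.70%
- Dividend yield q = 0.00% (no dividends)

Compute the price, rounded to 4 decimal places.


Answer: Price = 0.8113

Derivation:
d1 = (ln(S/K) + (r - q + 0.5*sigma^2) * T) / (sigma * sqrt(T)) = -0.47273779
d2 = d1 - sigma * sqrt(T) = -0.65273779
exp(-rT) = 0.98314368; exp(-qT) = 1.00000000
C = S_0 * exp(-qT) * N(d1) - K * exp(-rT) * N(d2)
N(d1) = 0.31820013; N(d2) = 0.25696267
C = 23.9700 * 1.00000000 * 0.31820013 - 26.9800 * 0.98314368 * 0.25696267 = 0.8113


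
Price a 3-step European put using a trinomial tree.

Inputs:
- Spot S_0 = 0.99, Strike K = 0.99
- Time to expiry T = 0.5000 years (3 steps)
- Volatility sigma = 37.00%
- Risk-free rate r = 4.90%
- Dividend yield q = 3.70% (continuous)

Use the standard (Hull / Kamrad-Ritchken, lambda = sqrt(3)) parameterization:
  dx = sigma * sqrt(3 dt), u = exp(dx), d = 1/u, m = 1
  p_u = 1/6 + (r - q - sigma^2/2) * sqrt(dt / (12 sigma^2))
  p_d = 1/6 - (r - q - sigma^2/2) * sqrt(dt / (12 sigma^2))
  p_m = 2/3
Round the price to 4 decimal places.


Answer: Price = V(0,0) = 0.0883

Derivation:
dt = T/N = 0.166667; dx = sigma*sqrt(3*dt) = 0.261630
u = exp(dx) = 1.299045; d = 1/u = 0.769796
p_u = 0.148686, p_m = 0.666667, p_d = 0.184647
Discount per step: exp(-r*dt) = 0.991867
Stock lattice S(k, j) with j the centered position index:
  k=0: S(0,+0) = 0.9900
  k=1: S(1,-1) = 0.7621; S(1,+0) = 0.9900; S(1,+1) = 1.2861
  k=2: S(2,-2) = 0.5867; S(2,-1) = 0.7621; S(2,+0) = 0.9900; S(2,+1) = 1.2861; S(2,+2) = 1.6706
  k=3: S(3,-3) = 0.4516; S(3,-2) = 0.5867; S(3,-1) = 0.7621; S(3,+0) = 0.9900; S(3,+1) = 1.2861; S(3,+2) = 1.6706; S(3,+3) = 2.1702
Terminal payoffs V(N, j) = max(K - S_T, 0):
  V(3,-3) = 0.538391; V(3,-2) = 0.403340; V(3,-1) = 0.227902; V(3,+0) = 0.000000; V(3,+1) = 0.000000; V(3,+2) = 0.000000; V(3,+3) = 0.000000
Backward induction: V(k, j) = exp(-r*dt) * [p_u * V(k+1, j+1) + p_m * V(k+1, j) + p_d * V(k+1, j-1)]
  V(2,-2) = exp(-r*dt) * [p_u*0.227902 + p_m*0.403340 + p_d*0.538391] = 0.398920
  V(2,-1) = exp(-r*dt) * [p_u*0.000000 + p_m*0.227902 + p_d*0.403340] = 0.224568
  V(2,+0) = exp(-r*dt) * [p_u*0.000000 + p_m*0.000000 + p_d*0.227902] = 0.041739
  V(2,+1) = exp(-r*dt) * [p_u*0.000000 + p_m*0.000000 + p_d*0.000000] = 0.000000
  V(2,+2) = exp(-r*dt) * [p_u*0.000000 + p_m*0.000000 + p_d*0.000000] = 0.000000
  V(1,-1) = exp(-r*dt) * [p_u*0.041739 + p_m*0.224568 + p_d*0.398920] = 0.227710
  V(1,+0) = exp(-r*dt) * [p_u*0.000000 + p_m*0.041739 + p_d*0.224568] = 0.068728
  V(1,+1) = exp(-r*dt) * [p_u*0.000000 + p_m*0.000000 + p_d*0.041739] = 0.007644
  V(0,+0) = exp(-r*dt) * [p_u*0.007644 + p_m*0.068728 + p_d*0.227710] = 0.088278


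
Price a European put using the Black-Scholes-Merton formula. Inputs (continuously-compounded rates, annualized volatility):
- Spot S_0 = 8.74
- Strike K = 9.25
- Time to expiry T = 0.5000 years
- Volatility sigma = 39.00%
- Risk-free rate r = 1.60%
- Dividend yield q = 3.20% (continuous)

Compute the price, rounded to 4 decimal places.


Answer: Price = 1.2889

Derivation:
d1 = (ln(S/K) + (r - q + 0.5*sigma^2) * T) / (sigma * sqrt(T)) = -0.09677703
d2 = d1 - sigma * sqrt(T) = -0.37254868
exp(-rT) = 0.99203191; exp(-qT) = 0.98412732
P = K * exp(-rT) * N(-d2) - S_0 * exp(-qT) * N(-d1)
N(-d1) = 0.53854827; N(-d2) = 0.64525781
P = 9.2500 * 0.99203191 * 0.64525781 - 8.7400 * 0.98412732 * 0.53854827 = 1.2889


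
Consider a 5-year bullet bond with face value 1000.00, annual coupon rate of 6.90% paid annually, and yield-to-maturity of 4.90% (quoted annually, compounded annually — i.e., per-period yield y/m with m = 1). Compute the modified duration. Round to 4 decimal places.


Answer: Modified duration = 4.2158

Derivation:
Coupon per period c = face * coupon_rate / m = 69.000000
Periods per year m = 1; per-period yield y/m = 0.049000
Number of cashflows N = 5
Cashflows (t years, CF_t, discount factor 1/(1+y/m)^(m*t), PV):
  t = 1.0000: CF_t = 69.000000, DF = 0.953289, PV = 65.776930
  t = 2.0000: CF_t = 69.000000, DF = 0.908760, PV = 62.704414
  t = 3.0000: CF_t = 69.000000, DF = 0.866310, PV = 59.775419
  t = 4.0000: CF_t = 69.000000, DF = 0.825844, PV = 56.983240
  t = 5.0000: CF_t = 1069.000000, DF = 0.787268, PV = 841.589414
Price P = sum_t PV_t = 1086.829417
First compute Macaulay numerator sum_t t * PV_t:
  t * PV_t at t = 1.0000: 65.776930
  t * PV_t at t = 2.0000: 125.408828
  t * PV_t at t = 3.0000: 179.326256
  t * PV_t at t = 4.0000: 227.932959
  t * PV_t at t = 5.0000: 4207.947072
Macaulay duration D = 4806.392046 / 1086.829417 = 4.422398
Modified duration = D / (1 + y/m) = 4.422398 / (1 + 0.049000) = 4.215823


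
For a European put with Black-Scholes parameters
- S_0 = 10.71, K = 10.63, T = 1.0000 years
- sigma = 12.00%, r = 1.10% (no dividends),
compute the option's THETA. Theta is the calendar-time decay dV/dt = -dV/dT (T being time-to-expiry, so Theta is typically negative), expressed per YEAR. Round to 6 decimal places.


Answer: Theta = -0.197061

Derivation:
d1 = 0.2141474342; d2 = 0.0941474342
phi(d1) = 0.3898987866; exp(-qT) = 1.0000000000; exp(-rT) = 0.9890602788
Theta = -S*exp(-qT)*phi(d1)*sigma/(2*sqrt(T)) + r*K*exp(-rT)*N(-d2) - q*S*exp(-qT)*N(-d1)
N(-d1) = 0.4152160433; N(-d2) = 0.4624960203; sqrt(T) = 1.0000000000
Term 1 = -10.7100 * 1.0000000000 * 0.3898987866 * 0.1200 / (2 * 1.0000000000) = -0.2505489603
Term 2 = 0.0110 * 10.6300 * 0.9890602788 * 0.4624960203 = 0.0534880433
Term 3 = 0 (no dividend yield, q = 0)
Theta = -0.2505489603 + (0.0534880433) + (0.0000000000) = -0.197061


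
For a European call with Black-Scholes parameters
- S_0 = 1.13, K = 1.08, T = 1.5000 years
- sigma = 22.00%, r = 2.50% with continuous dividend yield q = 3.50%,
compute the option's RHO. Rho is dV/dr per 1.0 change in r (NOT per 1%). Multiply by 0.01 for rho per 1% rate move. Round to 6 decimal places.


Answer: Rho = 0.766226

Derivation:
d1 = 0.2470146794; d2 = -0.0224291923
phi(d1) = 0.3869550823; exp(-qT) = 0.9488543211; exp(-rT) = 0.9631944177
N(d2) = 0.4910527971
Rho = K*T*exp(-rT)*N(d2) = 1.0800 * 1.5000 * 0.9631944177 * 0.4910527971 = 0.766226


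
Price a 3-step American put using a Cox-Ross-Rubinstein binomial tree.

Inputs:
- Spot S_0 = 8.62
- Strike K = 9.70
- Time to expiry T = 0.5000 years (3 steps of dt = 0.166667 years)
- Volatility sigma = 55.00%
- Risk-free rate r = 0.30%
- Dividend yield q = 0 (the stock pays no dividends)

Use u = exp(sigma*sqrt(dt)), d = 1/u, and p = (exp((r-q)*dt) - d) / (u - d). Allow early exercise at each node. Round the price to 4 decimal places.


dt = T/N = 0.166667
u = exp(sigma*sqrt(dt)) = 1.251742; d = 1/u = 0.798886
p = (exp((r-q)*dt) - d) / (u - d) = 0.445205
Discount per step: exp(-r*dt) = 0.999500
Stock lattice S(k, i) with i counting down-moves:
  k=0: S(0,0) = 8.6200
  k=1: S(1,0) = 10.7900; S(1,1) = 6.8864
  k=2: S(2,0) = 13.5063; S(2,1) = 8.6200; S(2,2) = 5.5015
  k=3: S(3,0) = 16.9064; S(3,1) = 10.7900; S(3,2) = 6.8864; S(3,3) = 4.3950
Terminal payoffs V(N, i) = max(K - S_T, 0):
  V(3,0) = 0.000000; V(3,1) = 0.000000; V(3,2) = 2.813599; V(3,3) = 5.304965
Backward induction: V(k, i) = exp(-r*dt) * [p * V(k+1, i) + (1-p) * V(k+1, i+1)]; then take max(V_cont, immediate exercise) for American.
  V(2,0) = exp(-r*dt) * [p*0.000000 + (1-p)*0.000000] = 0.000000; exercise = 0.000000; V(2,0) = max -> 0.000000
  V(2,1) = exp(-r*dt) * [p*0.000000 + (1-p)*2.813599] = 1.560191; exercise = 1.080000; V(2,1) = max -> 1.560191
  V(2,2) = exp(-r*dt) * [p*2.813599 + (1-p)*5.304965] = 4.193700; exercise = 4.198549; V(2,2) = max -> 4.198549
  V(1,0) = exp(-r*dt) * [p*0.000000 + (1-p)*1.560191] = 0.865154; exercise = 0.000000; V(1,0) = max -> 0.865154
  V(1,1) = exp(-r*dt) * [p*1.560191 + (1-p)*4.198549] = 3.022427; exercise = 2.813599; V(1,1) = max -> 3.022427
  V(0,0) = exp(-r*dt) * [p*0.865154 + (1-p)*3.022427] = 2.060968; exercise = 1.080000; V(0,0) = max -> 2.060968

Answer: Price = V(0,0) = 2.0610


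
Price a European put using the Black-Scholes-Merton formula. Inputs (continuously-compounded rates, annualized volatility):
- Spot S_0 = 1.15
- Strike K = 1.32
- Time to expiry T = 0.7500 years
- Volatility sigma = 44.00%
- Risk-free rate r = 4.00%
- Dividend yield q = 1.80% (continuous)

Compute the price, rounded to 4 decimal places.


Answer: Price = 0.2648

Derivation:
d1 = (ln(S/K) + (r - q + 0.5*sigma^2) * T) / (sigma * sqrt(T)) = -0.12798752
d2 = d1 - sigma * sqrt(T) = -0.50903870
exp(-rT) = 0.97044553; exp(-qT) = 0.98659072
P = K * exp(-rT) * N(-d2) - S_0 * exp(-qT) * N(-d1)
N(-d1) = 0.55092057; N(-d2) = 0.69463745
P = 1.3200 * 0.97044553 * 0.69463745 - 1.1500 * 0.98659072 * 0.55092057 = 0.2648


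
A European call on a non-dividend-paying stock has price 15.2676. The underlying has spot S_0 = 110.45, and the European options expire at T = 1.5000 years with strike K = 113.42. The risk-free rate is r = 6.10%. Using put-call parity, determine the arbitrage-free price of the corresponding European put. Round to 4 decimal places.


Put-call parity: C - P = S_0 * exp(-qT) - K * exp(-rT).
S_0 * exp(-qT) = 110.4500 * 1.00000000 = 110.45000000
K * exp(-rT) = 113.4200 * 0.91256132 = 103.50270448
P = C - S*exp(-qT) + K*exp(-rT)
P = 15.2676 - 110.45000000 + 103.50270448 = 8.3203

Answer: Put price = 8.3203


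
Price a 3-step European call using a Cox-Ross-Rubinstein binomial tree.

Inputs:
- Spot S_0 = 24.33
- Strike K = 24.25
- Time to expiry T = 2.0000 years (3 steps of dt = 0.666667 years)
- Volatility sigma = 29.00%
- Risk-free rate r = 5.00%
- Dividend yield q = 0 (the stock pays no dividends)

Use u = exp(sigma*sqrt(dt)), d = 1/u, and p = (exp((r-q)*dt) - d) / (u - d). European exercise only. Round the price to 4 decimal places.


dt = T/N = 0.666667
u = exp(sigma*sqrt(dt)) = 1.267167; d = 1/u = 0.789162
p = (exp((r-q)*dt) - d) / (u - d) = 0.511988
Discount per step: exp(-r*dt) = 0.967216
Stock lattice S(k, i) with i counting down-moves:
  k=0: S(0,0) = 24.3300
  k=1: S(1,0) = 30.8302; S(1,1) = 19.2003
  k=2: S(2,0) = 39.0670; S(2,1) = 24.3300; S(2,2) = 15.1521
  k=3: S(3,0) = 49.5044; S(3,1) = 30.8302; S(3,2) = 19.2003; S(3,3) = 11.9575
Terminal payoffs V(N, i) = max(S_T - K, 0):
  V(3,0) = 25.254431; V(3,1) = 6.580183; V(3,2) = 0.000000; V(3,3) = 0.000000
Backward induction: V(k, i) = exp(-r*dt) * [p * V(k+1, i) + (1-p) * V(k+1, i+1)].
  V(2,0) = exp(-r*dt) * [p*25.254431 + (1-p)*6.580183] = 15.612012
  V(2,1) = exp(-r*dt) * [p*6.580183 + (1-p)*0.000000] = 3.258529
  V(2,2) = exp(-r*dt) * [p*0.000000 + (1-p)*0.000000] = 0.000000
  V(1,0) = exp(-r*dt) * [p*15.612012 + (1-p)*3.258529] = 9.269190
  V(1,1) = exp(-r*dt) * [p*3.258529 + (1-p)*0.000000] = 1.613635
  V(0,0) = exp(-r*dt) * [p*9.269190 + (1-p)*1.613635] = 5.351791

Answer: Price = V(0,0) = 5.3518


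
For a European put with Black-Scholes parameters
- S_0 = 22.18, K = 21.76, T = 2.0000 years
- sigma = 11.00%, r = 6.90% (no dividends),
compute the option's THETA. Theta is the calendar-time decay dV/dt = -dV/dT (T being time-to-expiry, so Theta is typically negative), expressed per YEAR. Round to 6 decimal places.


d1 = 1.0877716739; d2 = 0.9322081820
phi(d1) = 0.2207858304; exp(-qT) = 1.0000000000; exp(-rT) = 0.8710986917
Theta = -S*exp(-qT)*phi(d1)*sigma/(2*sqrt(T)) + r*K*exp(-rT)*N(-d2) - q*S*exp(-qT)*N(-d1)
N(-d1) = 0.1383479587; N(-d2) = 0.1756144739; sqrt(T) = 1.4142135624
Term 1 = -22.1800 * 1.0000000000 * 0.2207858304 * 0.1100 / (2 * 1.4142135624) = -0.1904497607
Term 2 = 0.0690 * 21.7600 * 0.8710986917 * 0.1756144739 = 0.2296865953
Term 3 = 0 (no dividend yield, q = 0)
Theta = -0.1904497607 + (0.2296865953) + (0.0000000000) = 0.039237

Answer: Theta = 0.039237


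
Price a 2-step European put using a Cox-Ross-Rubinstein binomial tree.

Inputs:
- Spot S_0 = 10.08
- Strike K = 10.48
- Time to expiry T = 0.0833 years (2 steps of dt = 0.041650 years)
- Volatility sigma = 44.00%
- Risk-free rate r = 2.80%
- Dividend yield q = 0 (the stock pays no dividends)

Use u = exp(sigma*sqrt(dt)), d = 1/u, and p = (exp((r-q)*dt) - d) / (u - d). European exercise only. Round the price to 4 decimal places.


Answer: Price = V(0,0) = 0.7456

Derivation:
dt = T/N = 0.041650
u = exp(sigma*sqrt(dt)) = 1.093952; d = 1/u = 0.914117
p = (exp((r-q)*dt) - d) / (u - d) = 0.484055
Discount per step: exp(-r*dt) = 0.998834
Stock lattice S(k, i) with i counting down-moves:
  k=0: S(0,0) = 10.0800
  k=1: S(1,0) = 11.0270; S(1,1) = 9.2143
  k=2: S(2,0) = 12.0630; S(2,1) = 10.0800; S(2,2) = 8.4229
Terminal payoffs V(N, i) = max(K - S_T, 0):
  V(2,0) = 0.000000; V(2,1) = 0.400000; V(2,2) = 2.057052
Backward induction: V(k, i) = exp(-r*dt) * [p * V(k+1, i) + (1-p) * V(k+1, i+1)].
  V(1,0) = exp(-r*dt) * [p*0.000000 + (1-p)*0.400000] = 0.206138
  V(1,1) = exp(-r*dt) * [p*0.400000 + (1-p)*2.057052] = 1.253486
  V(0,0) = exp(-r*dt) * [p*0.206138 + (1-p)*1.253486] = 0.745642


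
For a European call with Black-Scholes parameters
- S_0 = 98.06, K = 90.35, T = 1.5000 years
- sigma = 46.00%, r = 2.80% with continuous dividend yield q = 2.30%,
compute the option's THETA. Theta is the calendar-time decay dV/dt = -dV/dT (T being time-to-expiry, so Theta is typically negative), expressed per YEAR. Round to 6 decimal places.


d1 = 0.4403552776; d2 = -0.1230273633
phi(d1) = 0.3620782543; exp(-qT) = 0.9660883397; exp(-rT) = 0.9588697806
Theta = -S*exp(-qT)*phi(d1)*sigma/(2*sqrt(T)) - r*K*exp(-rT)*N(d2) + q*S*exp(-qT)*N(d1)
N(d1) = 0.6701600947; N(d2) = 0.4510427149; sqrt(T) = 1.2247448714
Term 1 = -98.0600 * 0.9660883397 * 0.3620782543 * 0.4600 / (2 * 1.2247448714) = -6.4415944424
Term 2 = -0.0280 * 90.3500 * 0.9588697806 * 0.4510427149 = -1.0941163113
Term 3 = 0.0230 * 98.0600 * 0.9660883397 * 0.6701600947 = 1.4602093639
Theta = -6.4415944424 + (-1.0941163113) + (1.4602093639) = -6.075501

Answer: Theta = -6.075501


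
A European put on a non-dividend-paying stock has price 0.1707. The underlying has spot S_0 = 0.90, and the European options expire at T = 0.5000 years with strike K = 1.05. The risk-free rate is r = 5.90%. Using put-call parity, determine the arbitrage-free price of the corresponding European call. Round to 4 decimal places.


Put-call parity: C - P = S_0 * exp(-qT) - K * exp(-rT).
S_0 * exp(-qT) = 0.9000 * 1.00000000 = 0.90000000
K * exp(-rT) = 1.0500 * 0.97093088 = 1.01947742
C = P + S*exp(-qT) - K*exp(-rT)
C = 0.1707 + 0.90000000 - 1.01947742 = 0.0512

Answer: Call price = 0.0512


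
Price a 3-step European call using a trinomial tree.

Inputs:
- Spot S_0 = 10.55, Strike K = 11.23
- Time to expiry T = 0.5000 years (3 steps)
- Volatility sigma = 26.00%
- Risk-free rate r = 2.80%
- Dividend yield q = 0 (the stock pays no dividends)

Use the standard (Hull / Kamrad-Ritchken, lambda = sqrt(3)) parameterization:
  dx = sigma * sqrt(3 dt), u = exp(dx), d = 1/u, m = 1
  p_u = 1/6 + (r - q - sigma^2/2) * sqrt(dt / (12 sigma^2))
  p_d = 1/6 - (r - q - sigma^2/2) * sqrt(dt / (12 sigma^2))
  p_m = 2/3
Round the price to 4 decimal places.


dt = T/N = 0.166667; dx = sigma*sqrt(3*dt) = 0.183848
u = exp(dx) = 1.201833; d = 1/u = 0.832062
p_u = 0.164038, p_m = 0.666667, p_d = 0.169296
Discount per step: exp(-r*dt) = 0.995344
Stock lattice S(k, j) with j the centered position index:
  k=0: S(0,+0) = 10.5500
  k=1: S(1,-1) = 8.7783; S(1,+0) = 10.5500; S(1,+1) = 12.6793
  k=2: S(2,-2) = 7.3041; S(2,-1) = 8.7783; S(2,+0) = 10.5500; S(2,+1) = 12.6793; S(2,+2) = 15.2384
  k=3: S(3,-3) = 6.0774; S(3,-2) = 7.3041; S(3,-1) = 8.7783; S(3,+0) = 10.5500; S(3,+1) = 12.6793; S(3,+2) = 15.2384; S(3,+3) = 18.3141
Terminal payoffs V(N, j) = max(S_T - K, 0):
  V(3,-3) = 0.000000; V(3,-2) = 0.000000; V(3,-1) = 0.000000; V(3,+0) = 0.000000; V(3,+1) = 1.449337; V(3,+2) = 4.008443; V(3,+3) = 7.084061
Backward induction: V(k, j) = exp(-r*dt) * [p_u * V(k+1, j+1) + p_m * V(k+1, j) + p_d * V(k+1, j-1)]
  V(2,-2) = exp(-r*dt) * [p_u*0.000000 + p_m*0.000000 + p_d*0.000000] = 0.000000
  V(2,-1) = exp(-r*dt) * [p_u*0.000000 + p_m*0.000000 + p_d*0.000000] = 0.000000
  V(2,+0) = exp(-r*dt) * [p_u*1.449337 + p_m*0.000000 + p_d*0.000000] = 0.236639
  V(2,+1) = exp(-r*dt) * [p_u*4.008443 + p_m*1.449337 + p_d*0.000000] = 1.616200
  V(2,+2) = exp(-r*dt) * [p_u*7.084061 + p_m*4.008443 + p_d*1.449337] = 4.060720
  V(1,-1) = exp(-r*dt) * [p_u*0.236639 + p_m*0.000000 + p_d*0.000000] = 0.038637
  V(1,+0) = exp(-r*dt) * [p_u*1.616200 + p_m*0.236639 + p_d*0.000000] = 0.420908
  V(1,+1) = exp(-r*dt) * [p_u*4.060720 + p_m*1.616200 + p_d*0.236639] = 1.775336
  V(0,+0) = exp(-r*dt) * [p_u*1.775336 + p_m*0.420908 + p_d*0.038637] = 0.575676

Answer: Price = V(0,0) = 0.5757


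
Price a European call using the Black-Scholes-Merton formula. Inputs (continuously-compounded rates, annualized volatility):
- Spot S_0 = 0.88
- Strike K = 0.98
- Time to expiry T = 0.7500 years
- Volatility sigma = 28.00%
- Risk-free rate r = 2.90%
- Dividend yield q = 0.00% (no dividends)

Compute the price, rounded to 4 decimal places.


Answer: Price = 0.0547

Derivation:
d1 = (ln(S/K) + (r - q + 0.5*sigma^2) * T) / (sigma * sqrt(T)) = -0.23292233
d2 = d1 - sigma * sqrt(T) = -0.47540945
exp(-rT) = 0.97848483; exp(-qT) = 1.00000000
C = S_0 * exp(-qT) * N(d1) - K * exp(-rT) * N(d2)
N(d1) = 0.40791086; N(d2) = 0.31724758
C = 0.8800 * 1.00000000 * 0.40791086 - 0.9800 * 0.97848483 * 0.31724758 = 0.0547


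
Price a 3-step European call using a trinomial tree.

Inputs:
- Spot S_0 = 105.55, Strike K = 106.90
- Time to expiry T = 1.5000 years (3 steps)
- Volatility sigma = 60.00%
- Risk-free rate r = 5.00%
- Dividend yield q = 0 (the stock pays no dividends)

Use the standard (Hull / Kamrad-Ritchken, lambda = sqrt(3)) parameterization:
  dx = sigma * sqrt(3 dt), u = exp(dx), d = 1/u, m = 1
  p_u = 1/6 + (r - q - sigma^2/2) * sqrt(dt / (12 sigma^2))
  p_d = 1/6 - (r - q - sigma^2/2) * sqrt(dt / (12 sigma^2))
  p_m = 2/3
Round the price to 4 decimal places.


dt = T/N = 0.500000; dx = sigma*sqrt(3*dt) = 0.734847
u = exp(dx) = 2.085163; d = 1/u = 0.479579
p_u = 0.122440, p_m = 0.666667, p_d = 0.210894
Discount per step: exp(-r*dt) = 0.975310
Stock lattice S(k, j) with j the centered position index:
  k=0: S(0,+0) = 105.5500
  k=1: S(1,-1) = 50.6195; S(1,+0) = 105.5500; S(1,+1) = 220.0889
  k=2: S(2,-2) = 24.2761; S(2,-1) = 50.6195; S(2,+0) = 105.5500; S(2,+1) = 220.0889; S(2,+2) = 458.9212
  k=3: S(3,-3) = 11.6423; S(3,-2) = 24.2761; S(3,-1) = 50.6195; S(3,+0) = 105.5500; S(3,+1) = 220.0889; S(3,+2) = 458.9212; S(3,+3) = 956.9255
Terminal payoffs V(N, j) = max(S_T - K, 0):
  V(3,-3) = 0.000000; V(3,-2) = 0.000000; V(3,-1) = 0.000000; V(3,+0) = 0.000000; V(3,+1) = 113.188931; V(3,+2) = 352.021247; V(3,+3) = 850.025502
Backward induction: V(k, j) = exp(-r*dt) * [p_u * V(k+1, j+1) + p_m * V(k+1, j) + p_d * V(k+1, j-1)]
  V(2,-2) = exp(-r*dt) * [p_u*0.000000 + p_m*0.000000 + p_d*0.000000] = 0.000000
  V(2,-1) = exp(-r*dt) * [p_u*0.000000 + p_m*0.000000 + p_d*0.000000] = 0.000000
  V(2,+0) = exp(-r*dt) * [p_u*113.188931 + p_m*0.000000 + p_d*0.000000] = 13.516651
  V(2,+1) = exp(-r*dt) * [p_u*352.021247 + p_m*113.188931 + p_d*0.000000] = 115.633414
  V(2,+2) = exp(-r*dt) * [p_u*850.025502 + p_m*352.021247 + p_d*113.188931] = 353.675243
  V(1,-1) = exp(-r*dt) * [p_u*13.516651 + p_m*0.000000 + p_d*0.000000] = 1.614114
  V(1,+0) = exp(-r*dt) * [p_u*115.633414 + p_m*13.516651 + p_d*0.000000] = 22.597179
  V(1,+1) = exp(-r*dt) * [p_u*353.675243 + p_m*115.633414 + p_d*13.516651] = 120.200541
  V(0,+0) = exp(-r*dt) * [p_u*120.200541 + p_m*22.597179 + p_d*1.614114] = 29.378791

Answer: Price = V(0,0) = 29.3788


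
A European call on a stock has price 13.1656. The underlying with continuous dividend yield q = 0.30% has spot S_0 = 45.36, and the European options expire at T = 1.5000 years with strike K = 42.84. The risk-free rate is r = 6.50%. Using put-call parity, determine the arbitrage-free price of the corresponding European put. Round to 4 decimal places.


Put-call parity: C - P = S_0 * exp(-qT) - K * exp(-rT).
S_0 * exp(-qT) = 45.3600 * 0.99551011 = 45.15633858
K * exp(-rT) = 42.8400 * 0.90710234 = 38.86026431
P = C - S*exp(-qT) + K*exp(-rT)
P = 13.1656 - 45.15633858 + 38.86026431 = 6.8695

Answer: Put price = 6.8695


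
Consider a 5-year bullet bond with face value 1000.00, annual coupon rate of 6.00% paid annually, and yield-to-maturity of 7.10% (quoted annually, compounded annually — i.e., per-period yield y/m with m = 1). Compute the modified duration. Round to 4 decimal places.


Coupon per period c = face * coupon_rate / m = 60.000000
Periods per year m = 1; per-period yield y/m = 0.071000
Number of cashflows N = 5
Cashflows (t years, CF_t, discount factor 1/(1+y/m)^(m*t), PV):
  t = 1.0000: CF_t = 60.000000, DF = 0.933707, PV = 56.022409
  t = 2.0000: CF_t = 60.000000, DF = 0.871808, PV = 52.308505
  t = 3.0000: CF_t = 60.000000, DF = 0.814013, PV = 48.840808
  t = 4.0000: CF_t = 60.000000, DF = 0.760050, PV = 45.602995
  t = 5.0000: CF_t = 1060.000000, DF = 0.709664, PV = 752.243617
Price P = sum_t PV_t = 955.018334
First compute Macaulay numerator sum_t t * PV_t:
  t * PV_t at t = 1.0000: 56.022409
  t * PV_t at t = 2.0000: 104.617010
  t * PV_t at t = 3.0000: 146.522423
  t * PV_t at t = 4.0000: 182.411980
  t * PV_t at t = 5.0000: 3761.218083
Macaulay duration D = 4250.791906 / 955.018334 = 4.451006
Modified duration = D / (1 + y/m) = 4.451006 / (1 + 0.071000) = 4.155934

Answer: Modified duration = 4.1559


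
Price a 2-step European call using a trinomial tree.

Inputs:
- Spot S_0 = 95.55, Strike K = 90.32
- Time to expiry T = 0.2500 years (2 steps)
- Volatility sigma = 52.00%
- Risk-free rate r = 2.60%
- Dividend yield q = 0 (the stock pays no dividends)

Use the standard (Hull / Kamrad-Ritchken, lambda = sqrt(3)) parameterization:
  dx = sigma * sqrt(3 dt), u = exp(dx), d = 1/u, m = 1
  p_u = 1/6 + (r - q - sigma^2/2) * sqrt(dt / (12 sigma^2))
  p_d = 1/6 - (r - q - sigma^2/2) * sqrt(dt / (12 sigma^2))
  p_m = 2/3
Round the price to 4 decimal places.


Answer: Price = V(0,0) = 12.3854

Derivation:
dt = T/N = 0.125000; dx = sigma*sqrt(3*dt) = 0.318434
u = exp(dx) = 1.374972; d = 1/u = 0.727287
p_u = 0.145234, p_m = 0.666667, p_d = 0.188100
Discount per step: exp(-r*dt) = 0.996755
Stock lattice S(k, j) with j the centered position index:
  k=0: S(0,+0) = 95.5500
  k=1: S(1,-1) = 69.4923; S(1,+0) = 95.5500; S(1,+1) = 131.3786
  k=2: S(2,-2) = 50.5409; S(2,-1) = 69.4923; S(2,+0) = 95.5500; S(2,+1) = 131.3786; S(2,+2) = 180.6420
Terminal payoffs V(N, j) = max(S_T - K, 0):
  V(2,-2) = 0.000000; V(2,-1) = 0.000000; V(2,+0) = 5.230000; V(2,+1) = 41.058614; V(2,+2) = 90.321970
Backward induction: V(k, j) = exp(-r*dt) * [p_u * V(k+1, j+1) + p_m * V(k+1, j) + p_d * V(k+1, j-1)]
  V(1,-1) = exp(-r*dt) * [p_u*5.230000 + p_m*0.000000 + p_d*0.000000] = 0.757107
  V(1,+0) = exp(-r*dt) * [p_u*41.058614 + p_m*5.230000 + p_d*0.000000] = 9.419096
  V(1,+1) = exp(-r*dt) * [p_u*90.321970 + p_m*41.058614 + p_d*5.230000] = 41.339387
  V(0,+0) = exp(-r*dt) * [p_u*41.339387 + p_m*9.419096 + p_d*0.757107] = 12.385361


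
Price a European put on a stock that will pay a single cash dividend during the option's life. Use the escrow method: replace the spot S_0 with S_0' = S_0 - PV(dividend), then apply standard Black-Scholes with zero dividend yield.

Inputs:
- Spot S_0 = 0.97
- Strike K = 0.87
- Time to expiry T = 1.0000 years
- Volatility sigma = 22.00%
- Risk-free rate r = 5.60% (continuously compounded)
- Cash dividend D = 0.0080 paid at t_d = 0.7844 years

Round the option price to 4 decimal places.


PV(D) = D * exp(-r * t_d) = 0.0080 * 0.95702439 = 0.00765620
S_0' = S_0 - PV(D) = 0.9700 - 0.00765620 = 0.96234380
d1 = (ln(S_0'/K) + (r + sigma^2/2)*T) / (sigma*sqrt(T)) = 0.82308437
d2 = d1 - sigma*sqrt(T) = 0.60308437
exp(-rT) = 0.94553914
N(-d1) = 0.20523001; N(-d2) = 0.27322628
P = K * exp(-rT) * N(-d2) - S_0' * N(-d1) = 0.8700 * 0.94553914 * 0.27322628 - 0.96234380 * 0.20523001 = 0.0273

Answer: Price = 0.0273


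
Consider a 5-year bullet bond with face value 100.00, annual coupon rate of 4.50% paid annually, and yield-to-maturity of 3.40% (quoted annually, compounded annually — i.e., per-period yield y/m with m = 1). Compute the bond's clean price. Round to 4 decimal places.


Coupon per period c = face * coupon_rate / m = 4.500000
Periods per year m = 1; per-period yield y/m = 0.034000
Number of cashflows N = 5
Cashflows (t years, CF_t, discount factor 1/(1+y/m)^(m*t), PV):
  t = 1.0000: CF_t = 4.500000, DF = 0.967118, PV = 4.352031
  t = 2.0000: CF_t = 4.500000, DF = 0.935317, PV = 4.208927
  t = 3.0000: CF_t = 4.500000, DF = 0.904562, PV = 4.070529
  t = 4.0000: CF_t = 4.500000, DF = 0.874818, PV = 3.936682
  t = 5.0000: CF_t = 104.500000, DF = 0.846052, PV = 88.412485
Price P = sum_t PV_t = 104.980655

Answer: Price = 104.9807


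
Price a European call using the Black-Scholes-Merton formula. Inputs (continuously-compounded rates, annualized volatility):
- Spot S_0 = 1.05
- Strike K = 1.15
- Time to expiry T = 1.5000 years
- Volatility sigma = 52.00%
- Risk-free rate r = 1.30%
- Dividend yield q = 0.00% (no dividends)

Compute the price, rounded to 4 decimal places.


Answer: Price = 0.2348

Derivation:
d1 = (ln(S/K) + (r - q + 0.5*sigma^2) * T) / (sigma * sqrt(T)) = 0.20620970
d2 = d1 - sigma * sqrt(T) = -0.43065763
exp(-rT) = 0.98068890; exp(-qT) = 1.00000000
C = S_0 * exp(-qT) * N(d1) - K * exp(-rT) * N(d2)
N(d1) = 0.58168644; N(d2) = 0.33335866
C = 1.0500 * 1.00000000 * 0.58168644 - 1.1500 * 0.98068890 * 0.33335866 = 0.2348


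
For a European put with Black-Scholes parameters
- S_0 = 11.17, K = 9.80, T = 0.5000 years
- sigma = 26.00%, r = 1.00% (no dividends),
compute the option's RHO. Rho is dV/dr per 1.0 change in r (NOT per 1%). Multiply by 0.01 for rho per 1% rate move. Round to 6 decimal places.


d1 = 0.8308462655; d2 = 0.6469985024
phi(d1) = 0.2824958859; exp(-qT) = 1.0000000000; exp(-rT) = 0.9950124792
N(-d2) = 0.2588164564
Rho = -K*T*exp(-rT)*N(-d2) = -9.8000 * 0.5000 * 0.9950124792 * 0.2588164564 = -1.261875

Answer: Rho = -1.261875


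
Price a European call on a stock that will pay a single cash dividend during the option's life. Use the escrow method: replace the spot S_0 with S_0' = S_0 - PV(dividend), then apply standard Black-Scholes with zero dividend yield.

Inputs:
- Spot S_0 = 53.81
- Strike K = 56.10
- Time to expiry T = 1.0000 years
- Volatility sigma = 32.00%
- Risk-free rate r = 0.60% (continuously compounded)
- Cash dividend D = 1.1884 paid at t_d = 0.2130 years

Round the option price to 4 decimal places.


Answer: Price = 5.4302

Derivation:
PV(D) = D * exp(-r * t_d) = 1.1884 * 0.99872282 = 1.18688219
S_0' = S_0 - PV(D) = 53.8100 - 1.18688219 = 52.62311781
d1 = (ln(S_0'/K) + (r + sigma^2/2)*T) / (sigma*sqrt(T)) = -0.02118840
d2 = d1 - sigma*sqrt(T) = -0.34118840
exp(-rT) = 0.99401796
N(d1) = 0.49154768; N(d2) = 0.36648088
C = S_0' * N(d1) - K * exp(-rT) * N(d2) = 52.62311781 * 0.49154768 - 56.1000 * 0.99401796 * 0.36648088 = 5.4302


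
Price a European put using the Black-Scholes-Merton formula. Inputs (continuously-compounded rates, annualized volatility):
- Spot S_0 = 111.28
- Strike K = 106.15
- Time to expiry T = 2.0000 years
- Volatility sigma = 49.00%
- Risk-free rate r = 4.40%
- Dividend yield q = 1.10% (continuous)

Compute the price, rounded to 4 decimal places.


Answer: Price = 22.4554

Derivation:
d1 = (ln(S/K) + (r - q + 0.5*sigma^2) * T) / (sigma * sqrt(T)) = 0.50983317
d2 = d1 - sigma * sqrt(T) = -0.18313148
exp(-rT) = 0.91576088; exp(-qT) = 0.97824024
P = K * exp(-rT) * N(-d2) - S_0 * exp(-qT) * N(-d1)
N(-d1) = 0.30508417; N(-d2) = 0.57265257
P = 106.1500 * 0.91576088 * 0.57265257 - 111.2800 * 0.97824024 * 0.30508417 = 22.4554


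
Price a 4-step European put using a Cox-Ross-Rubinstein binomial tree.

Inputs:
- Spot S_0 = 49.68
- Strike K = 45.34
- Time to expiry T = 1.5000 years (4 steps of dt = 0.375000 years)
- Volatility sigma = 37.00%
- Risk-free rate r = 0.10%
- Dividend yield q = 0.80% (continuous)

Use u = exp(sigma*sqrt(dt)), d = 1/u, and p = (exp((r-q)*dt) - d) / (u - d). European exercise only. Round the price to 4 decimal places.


dt = T/N = 0.375000
u = exp(sigma*sqrt(dt)) = 1.254300; d = 1/u = 0.797257
p = (exp((r-q)*dt) - d) / (u - d) = 0.437861
Discount per step: exp(-r*dt) = 0.999625
Stock lattice S(k, i) with i counting down-moves:
  k=0: S(0,0) = 49.6800
  k=1: S(1,0) = 62.3136; S(1,1) = 39.6077
  k=2: S(2,0) = 78.1600; S(2,1) = 49.6800; S(2,2) = 31.5776
  k=3: S(3,0) = 98.0361; S(3,1) = 62.3136; S(3,2) = 39.6077; S(3,3) = 25.1754
  k=4: S(4,0) = 122.9667; S(4,1) = 78.1600; S(4,2) = 49.6800; S(4,3) = 31.5776; S(4,4) = 20.0713
Terminal payoffs V(N, i) = max(K - S_T, 0):
  V(4,0) = 0.000000; V(4,1) = 0.000000; V(4,2) = 0.000000; V(4,3) = 13.762437; V(4,4) = 25.268694
Backward induction: V(k, i) = exp(-r*dt) * [p * V(k+1, i) + (1-p) * V(k+1, i+1)].
  V(3,0) = exp(-r*dt) * [p*0.000000 + (1-p)*0.000000] = 0.000000
  V(3,1) = exp(-r*dt) * [p*0.000000 + (1-p)*0.000000] = 0.000000
  V(3,2) = exp(-r*dt) * [p*0.000000 + (1-p)*13.762437] = 7.733506
  V(3,3) = exp(-r*dt) * [p*13.762437 + (1-p)*25.268694] = 20.222971
  V(2,0) = exp(-r*dt) * [p*0.000000 + (1-p)*0.000000] = 0.000000
  V(2,1) = exp(-r*dt) * [p*0.000000 + (1-p)*7.733506] = 4.345677
  V(2,2) = exp(-r*dt) * [p*7.733506 + (1-p)*20.222971] = 14.748793
  V(1,0) = exp(-r*dt) * [p*0.000000 + (1-p)*4.345677] = 2.441960
  V(1,1) = exp(-r*dt) * [p*4.345677 + (1-p)*14.748793] = 10.189855
  V(0,0) = exp(-r*dt) * [p*2.441960 + (1-p)*10.189855] = 6.794807

Answer: Price = V(0,0) = 6.7948


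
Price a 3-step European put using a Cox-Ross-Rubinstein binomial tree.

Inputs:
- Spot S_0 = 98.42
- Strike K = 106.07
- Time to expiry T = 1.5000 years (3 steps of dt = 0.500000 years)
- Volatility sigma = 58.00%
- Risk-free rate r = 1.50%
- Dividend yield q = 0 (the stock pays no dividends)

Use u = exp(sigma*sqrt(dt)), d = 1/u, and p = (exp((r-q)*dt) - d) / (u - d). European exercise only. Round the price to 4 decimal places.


dt = T/N = 0.500000
u = exp(sigma*sqrt(dt)) = 1.507002; d = 1/u = 0.663569
p = (exp((r-q)*dt) - d) / (u - d) = 0.407809
Discount per step: exp(-r*dt) = 0.992528
Stock lattice S(k, i) with i counting down-moves:
  k=0: S(0,0) = 98.4200
  k=1: S(1,0) = 148.3191; S(1,1) = 65.3085
  k=2: S(2,0) = 223.5171; S(2,1) = 98.4200; S(2,2) = 43.3367
  k=3: S(3,0) = 336.8406; S(3,1) = 148.3191; S(3,2) = 65.3085; S(3,3) = 28.7569
Terminal payoffs V(N, i) = max(K - S_T, 0):
  V(3,0) = 0.000000; V(3,1) = 0.000000; V(3,2) = 40.761506; V(3,3) = 77.313086
Backward induction: V(k, i) = exp(-r*dt) * [p * V(k+1, i) + (1-p) * V(k+1, i+1)].
  V(2,0) = exp(-r*dt) * [p*0.000000 + (1-p)*0.000000] = 0.000000
  V(2,1) = exp(-r*dt) * [p*0.000000 + (1-p)*40.761506] = 23.958253
  V(2,2) = exp(-r*dt) * [p*40.761506 + (1-p)*77.313086] = 61.940737
  V(1,0) = exp(-r*dt) * [p*0.000000 + (1-p)*23.958253] = 14.081861
  V(1,1) = exp(-r*dt) * [p*23.958253 + (1-p)*61.940737] = 46.104075
  V(0,0) = exp(-r*dt) * [p*14.081861 + (1-p)*46.104075] = 32.798231

Answer: Price = V(0,0) = 32.7982
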